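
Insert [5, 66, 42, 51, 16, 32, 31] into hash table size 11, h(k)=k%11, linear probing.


Insert 5: h=5 -> slot 5
Insert 66: h=0 -> slot 0
Insert 42: h=9 -> slot 9
Insert 51: h=7 -> slot 7
Insert 16: h=5, 1 probes -> slot 6
Insert 32: h=10 -> slot 10
Insert 31: h=9, 3 probes -> slot 1

Table: [66, 31, None, None, None, 5, 16, 51, None, 42, 32]


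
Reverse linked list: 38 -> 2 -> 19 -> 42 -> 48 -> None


Step 1: curr=38, set curr.next=prev(None) | reversed so far: 38
Step 2: curr=2, set curr.next=prev(38) | reversed so far: 2 -> 38
Step 3: curr=19, set curr.next=prev(2) | reversed so far: 19 -> 2 -> 38
Step 4: curr=42, set curr.next=prev(19) | reversed so far: 42 -> 19 -> 2 -> 38
Step 5: curr=48, set curr.next=prev(42) | reversed so far: 48 -> 42 -> 19 -> 2 -> 38

48 -> 42 -> 19 -> 2 -> 38 -> None


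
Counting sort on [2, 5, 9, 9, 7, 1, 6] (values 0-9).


Input: [2, 5, 9, 9, 7, 1, 6]
Counts: [0, 1, 1, 0, 0, 1, 1, 1, 0, 2]

Sorted: [1, 2, 5, 6, 7, 9, 9]


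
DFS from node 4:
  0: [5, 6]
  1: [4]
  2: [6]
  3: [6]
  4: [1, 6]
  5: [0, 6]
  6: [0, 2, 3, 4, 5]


Visit 4, push [6, 1]
Visit 1, push []
Visit 6, push [5, 3, 2, 0]
Visit 0, push [5]
Visit 5, push []
Visit 2, push []
Visit 3, push []

DFS order: [4, 1, 6, 0, 5, 2, 3]


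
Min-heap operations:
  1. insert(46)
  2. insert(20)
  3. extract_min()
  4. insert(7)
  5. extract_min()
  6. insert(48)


insert(46) -> [46]
insert(20) -> [20, 46]
extract_min()->20, [46]
insert(7) -> [7, 46]
extract_min()->7, [46]
insert(48) -> [46, 48]

Final heap: [46, 48]


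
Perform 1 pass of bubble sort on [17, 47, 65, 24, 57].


Initial: [17, 47, 65, 24, 57]
Pass 1: [17, 47, 24, 57, 65] (2 swaps)

After 1 pass: [17, 47, 24, 57, 65]


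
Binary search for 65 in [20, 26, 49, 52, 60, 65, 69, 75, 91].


Step 1: lo=0, hi=8, mid=4, val=60
Step 2: lo=5, hi=8, mid=6, val=69
Step 3: lo=5, hi=5, mid=5, val=65

Found at index 5


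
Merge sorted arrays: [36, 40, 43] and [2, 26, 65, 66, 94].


Take 2 from B
Take 26 from B
Take 36 from A
Take 40 from A
Take 43 from A

Merged: [2, 26, 36, 40, 43, 65, 66, 94]


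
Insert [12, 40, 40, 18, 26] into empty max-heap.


Insert 12: [12]
Insert 40: [40, 12]
Insert 40: [40, 12, 40]
Insert 18: [40, 18, 40, 12]
Insert 26: [40, 26, 40, 12, 18]

Final heap: [40, 26, 40, 12, 18]


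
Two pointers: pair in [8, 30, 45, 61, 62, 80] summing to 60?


lo=0(8)+hi=5(80)=88
lo=0(8)+hi=4(62)=70
lo=0(8)+hi=3(61)=69
lo=0(8)+hi=2(45)=53
lo=1(30)+hi=2(45)=75

No pair found


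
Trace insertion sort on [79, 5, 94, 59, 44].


Initial: [79, 5, 94, 59, 44]
Insert 5: [5, 79, 94, 59, 44]
Insert 94: [5, 79, 94, 59, 44]
Insert 59: [5, 59, 79, 94, 44]
Insert 44: [5, 44, 59, 79, 94]

Sorted: [5, 44, 59, 79, 94]


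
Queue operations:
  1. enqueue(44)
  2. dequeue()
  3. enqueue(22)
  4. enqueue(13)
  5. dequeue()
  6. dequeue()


enqueue(44) -> [44]
dequeue()->44, []
enqueue(22) -> [22]
enqueue(13) -> [22, 13]
dequeue()->22, [13]
dequeue()->13, []

Final queue: []


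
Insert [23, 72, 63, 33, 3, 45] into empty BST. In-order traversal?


Insert 23: root
Insert 72: R from 23
Insert 63: R from 23 -> L from 72
Insert 33: R from 23 -> L from 72 -> L from 63
Insert 3: L from 23
Insert 45: R from 23 -> L from 72 -> L from 63 -> R from 33

In-order: [3, 23, 33, 45, 63, 72]


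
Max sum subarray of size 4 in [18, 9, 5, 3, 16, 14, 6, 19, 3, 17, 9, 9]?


[0:4]: 35
[1:5]: 33
[2:6]: 38
[3:7]: 39
[4:8]: 55
[5:9]: 42
[6:10]: 45
[7:11]: 48
[8:12]: 38

Max: 55 at [4:8]


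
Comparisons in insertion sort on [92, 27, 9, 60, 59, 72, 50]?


Algorithm: insertion sort
Input: [92, 27, 9, 60, 59, 72, 50]
Sorted: [9, 27, 50, 59, 60, 72, 92]

15


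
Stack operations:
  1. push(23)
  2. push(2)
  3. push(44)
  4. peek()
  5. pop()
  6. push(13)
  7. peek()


push(23) -> [23]
push(2) -> [23, 2]
push(44) -> [23, 2, 44]
peek()->44
pop()->44, [23, 2]
push(13) -> [23, 2, 13]
peek()->13

Final stack: [23, 2, 13]


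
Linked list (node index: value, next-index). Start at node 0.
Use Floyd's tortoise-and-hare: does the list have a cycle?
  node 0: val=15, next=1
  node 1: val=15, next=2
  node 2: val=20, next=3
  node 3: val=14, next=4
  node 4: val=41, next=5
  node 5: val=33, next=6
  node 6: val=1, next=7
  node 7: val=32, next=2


Floyd's tortoise (slow, +1) and hare (fast, +2):
  init: slow=0, fast=0
  step 1: slow=1, fast=2
  step 2: slow=2, fast=4
  step 3: slow=3, fast=6
  step 4: slow=4, fast=2
  step 5: slow=5, fast=4
  step 6: slow=6, fast=6
  slow == fast at node 6: cycle detected

Cycle: yes


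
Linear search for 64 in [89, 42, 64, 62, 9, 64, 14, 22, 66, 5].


i=0: 89!=64
i=1: 42!=64
i=2: 64==64 found!

Found at 2, 3 comps


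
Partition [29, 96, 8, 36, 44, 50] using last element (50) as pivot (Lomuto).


Pivot: 50
  29 <= 50: advance i (no swap)
  8 <= 50: swap -> [29, 8, 96, 36, 44, 50]
  36 <= 50: swap -> [29, 8, 36, 96, 44, 50]
  44 <= 50: swap -> [29, 8, 36, 44, 96, 50]
Place pivot at 4: [29, 8, 36, 44, 50, 96]

Partitioned: [29, 8, 36, 44, 50, 96]


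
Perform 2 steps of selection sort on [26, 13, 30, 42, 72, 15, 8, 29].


Initial: [26, 13, 30, 42, 72, 15, 8, 29]
Step 1: min=8 at 6
  Swap: [8, 13, 30, 42, 72, 15, 26, 29]
Step 2: min=13 at 1
  Swap: [8, 13, 30, 42, 72, 15, 26, 29]

After 2 steps: [8, 13, 30, 42, 72, 15, 26, 29]


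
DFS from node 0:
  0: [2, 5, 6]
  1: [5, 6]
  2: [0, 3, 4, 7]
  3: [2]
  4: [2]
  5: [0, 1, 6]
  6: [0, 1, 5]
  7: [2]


Visit 0, push [6, 5, 2]
Visit 2, push [7, 4, 3]
Visit 3, push []
Visit 4, push []
Visit 7, push []
Visit 5, push [6, 1]
Visit 1, push [6]
Visit 6, push []

DFS order: [0, 2, 3, 4, 7, 5, 1, 6]


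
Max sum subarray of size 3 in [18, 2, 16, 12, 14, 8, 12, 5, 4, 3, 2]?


[0:3]: 36
[1:4]: 30
[2:5]: 42
[3:6]: 34
[4:7]: 34
[5:8]: 25
[6:9]: 21
[7:10]: 12
[8:11]: 9

Max: 42 at [2:5]


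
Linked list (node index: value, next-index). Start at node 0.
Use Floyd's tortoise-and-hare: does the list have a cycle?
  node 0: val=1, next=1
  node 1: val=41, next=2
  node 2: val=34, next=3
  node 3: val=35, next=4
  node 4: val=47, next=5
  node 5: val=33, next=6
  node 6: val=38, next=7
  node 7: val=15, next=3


Floyd's tortoise (slow, +1) and hare (fast, +2):
  init: slow=0, fast=0
  step 1: slow=1, fast=2
  step 2: slow=2, fast=4
  step 3: slow=3, fast=6
  step 4: slow=4, fast=3
  step 5: slow=5, fast=5
  slow == fast at node 5: cycle detected

Cycle: yes


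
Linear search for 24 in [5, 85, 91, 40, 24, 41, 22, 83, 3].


i=0: 5!=24
i=1: 85!=24
i=2: 91!=24
i=3: 40!=24
i=4: 24==24 found!

Found at 4, 5 comps


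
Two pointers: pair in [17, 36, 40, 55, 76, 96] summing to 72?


lo=0(17)+hi=5(96)=113
lo=0(17)+hi=4(76)=93
lo=0(17)+hi=3(55)=72

Yes: 17+55=72


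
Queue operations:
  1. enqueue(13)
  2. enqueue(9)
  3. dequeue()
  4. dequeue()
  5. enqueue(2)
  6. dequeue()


enqueue(13) -> [13]
enqueue(9) -> [13, 9]
dequeue()->13, [9]
dequeue()->9, []
enqueue(2) -> [2]
dequeue()->2, []

Final queue: []


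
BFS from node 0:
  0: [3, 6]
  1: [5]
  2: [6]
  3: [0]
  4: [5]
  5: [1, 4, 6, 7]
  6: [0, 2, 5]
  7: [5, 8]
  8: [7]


Visit 0, enqueue [3, 6]
Visit 3, enqueue []
Visit 6, enqueue [2, 5]
Visit 2, enqueue []
Visit 5, enqueue [1, 4, 7]
Visit 1, enqueue []
Visit 4, enqueue []
Visit 7, enqueue [8]
Visit 8, enqueue []

BFS order: [0, 3, 6, 2, 5, 1, 4, 7, 8]


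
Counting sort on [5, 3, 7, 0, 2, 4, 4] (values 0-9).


Input: [5, 3, 7, 0, 2, 4, 4]
Counts: [1, 0, 1, 1, 2, 1, 0, 1, 0, 0]

Sorted: [0, 2, 3, 4, 4, 5, 7]


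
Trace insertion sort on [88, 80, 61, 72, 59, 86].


Initial: [88, 80, 61, 72, 59, 86]
Insert 80: [80, 88, 61, 72, 59, 86]
Insert 61: [61, 80, 88, 72, 59, 86]
Insert 72: [61, 72, 80, 88, 59, 86]
Insert 59: [59, 61, 72, 80, 88, 86]
Insert 86: [59, 61, 72, 80, 86, 88]

Sorted: [59, 61, 72, 80, 86, 88]


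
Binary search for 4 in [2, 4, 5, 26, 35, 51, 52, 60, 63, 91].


Step 1: lo=0, hi=9, mid=4, val=35
Step 2: lo=0, hi=3, mid=1, val=4

Found at index 1


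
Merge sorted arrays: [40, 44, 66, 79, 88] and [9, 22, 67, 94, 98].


Take 9 from B
Take 22 from B
Take 40 from A
Take 44 from A
Take 66 from A
Take 67 from B
Take 79 from A
Take 88 from A

Merged: [9, 22, 40, 44, 66, 67, 79, 88, 94, 98]


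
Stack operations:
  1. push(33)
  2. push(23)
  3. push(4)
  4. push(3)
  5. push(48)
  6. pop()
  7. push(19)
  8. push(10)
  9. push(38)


push(33) -> [33]
push(23) -> [33, 23]
push(4) -> [33, 23, 4]
push(3) -> [33, 23, 4, 3]
push(48) -> [33, 23, 4, 3, 48]
pop()->48, [33, 23, 4, 3]
push(19) -> [33, 23, 4, 3, 19]
push(10) -> [33, 23, 4, 3, 19, 10]
push(38) -> [33, 23, 4, 3, 19, 10, 38]

Final stack: [33, 23, 4, 3, 19, 10, 38]


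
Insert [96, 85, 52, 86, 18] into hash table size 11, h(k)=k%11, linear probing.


Insert 96: h=8 -> slot 8
Insert 85: h=8, 1 probes -> slot 9
Insert 52: h=8, 2 probes -> slot 10
Insert 86: h=9, 2 probes -> slot 0
Insert 18: h=7 -> slot 7

Table: [86, None, None, None, None, None, None, 18, 96, 85, 52]


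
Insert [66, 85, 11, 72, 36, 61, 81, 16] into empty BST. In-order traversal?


Insert 66: root
Insert 85: R from 66
Insert 11: L from 66
Insert 72: R from 66 -> L from 85
Insert 36: L from 66 -> R from 11
Insert 61: L from 66 -> R from 11 -> R from 36
Insert 81: R from 66 -> L from 85 -> R from 72
Insert 16: L from 66 -> R from 11 -> L from 36

In-order: [11, 16, 36, 61, 66, 72, 81, 85]


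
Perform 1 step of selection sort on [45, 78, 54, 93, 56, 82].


Initial: [45, 78, 54, 93, 56, 82]
Step 1: min=45 at 0
  Swap: [45, 78, 54, 93, 56, 82]

After 1 step: [45, 78, 54, 93, 56, 82]


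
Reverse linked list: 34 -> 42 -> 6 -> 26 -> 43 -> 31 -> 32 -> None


Step 1: curr=34, set curr.next=prev(None) | reversed so far: 34
Step 2: curr=42, set curr.next=prev(34) | reversed so far: 42 -> 34
Step 3: curr=6, set curr.next=prev(42) | reversed so far: 6 -> 42 -> 34
Step 4: curr=26, set curr.next=prev(6) | reversed so far: 26 -> 6 -> 42 -> 34
Step 5: curr=43, set curr.next=prev(26) | reversed so far: 43 -> 26 -> 6 -> 42 -> 34
Step 6: curr=31, set curr.next=prev(43) | reversed so far: 31 -> 43 -> 26 -> 6 -> 42 -> 34
Step 7: curr=32, set curr.next=prev(31) | reversed so far: 32 -> 31 -> 43 -> 26 -> 6 -> 42 -> 34

32 -> 31 -> 43 -> 26 -> 6 -> 42 -> 34 -> None


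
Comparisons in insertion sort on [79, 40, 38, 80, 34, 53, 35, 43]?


Algorithm: insertion sort
Input: [79, 40, 38, 80, 34, 53, 35, 43]
Sorted: [34, 35, 38, 40, 43, 53, 79, 80]

21


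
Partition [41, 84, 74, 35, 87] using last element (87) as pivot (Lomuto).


Pivot: 87
  41 <= 87: advance i (no swap)
  84 <= 87: advance i (no swap)
  74 <= 87: advance i (no swap)
  35 <= 87: advance i (no swap)
Place pivot at 4: [41, 84, 74, 35, 87]

Partitioned: [41, 84, 74, 35, 87]


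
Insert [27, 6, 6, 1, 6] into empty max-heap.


Insert 27: [27]
Insert 6: [27, 6]
Insert 6: [27, 6, 6]
Insert 1: [27, 6, 6, 1]
Insert 6: [27, 6, 6, 1, 6]

Final heap: [27, 6, 6, 1, 6]


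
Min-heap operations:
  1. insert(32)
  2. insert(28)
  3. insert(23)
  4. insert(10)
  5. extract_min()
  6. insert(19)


insert(32) -> [32]
insert(28) -> [28, 32]
insert(23) -> [23, 32, 28]
insert(10) -> [10, 23, 28, 32]
extract_min()->10, [23, 32, 28]
insert(19) -> [19, 23, 28, 32]

Final heap: [19, 23, 28, 32]


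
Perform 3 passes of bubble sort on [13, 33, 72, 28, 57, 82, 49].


Initial: [13, 33, 72, 28, 57, 82, 49]
Pass 1: [13, 33, 28, 57, 72, 49, 82] (3 swaps)
Pass 2: [13, 28, 33, 57, 49, 72, 82] (2 swaps)
Pass 3: [13, 28, 33, 49, 57, 72, 82] (1 swaps)

After 3 passes: [13, 28, 33, 49, 57, 72, 82]


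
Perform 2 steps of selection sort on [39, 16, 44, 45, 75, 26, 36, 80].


Initial: [39, 16, 44, 45, 75, 26, 36, 80]
Step 1: min=16 at 1
  Swap: [16, 39, 44, 45, 75, 26, 36, 80]
Step 2: min=26 at 5
  Swap: [16, 26, 44, 45, 75, 39, 36, 80]

After 2 steps: [16, 26, 44, 45, 75, 39, 36, 80]


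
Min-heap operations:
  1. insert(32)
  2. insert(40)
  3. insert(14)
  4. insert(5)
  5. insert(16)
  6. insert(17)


insert(32) -> [32]
insert(40) -> [32, 40]
insert(14) -> [14, 40, 32]
insert(5) -> [5, 14, 32, 40]
insert(16) -> [5, 14, 32, 40, 16]
insert(17) -> [5, 14, 17, 40, 16, 32]

Final heap: [5, 14, 17, 40, 16, 32]


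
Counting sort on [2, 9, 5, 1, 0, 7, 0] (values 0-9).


Input: [2, 9, 5, 1, 0, 7, 0]
Counts: [2, 1, 1, 0, 0, 1, 0, 1, 0, 1]

Sorted: [0, 0, 1, 2, 5, 7, 9]


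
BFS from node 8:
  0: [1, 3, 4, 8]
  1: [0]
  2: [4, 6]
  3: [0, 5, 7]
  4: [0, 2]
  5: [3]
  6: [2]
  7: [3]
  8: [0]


Visit 8, enqueue [0]
Visit 0, enqueue [1, 3, 4]
Visit 1, enqueue []
Visit 3, enqueue [5, 7]
Visit 4, enqueue [2]
Visit 5, enqueue []
Visit 7, enqueue []
Visit 2, enqueue [6]
Visit 6, enqueue []

BFS order: [8, 0, 1, 3, 4, 5, 7, 2, 6]


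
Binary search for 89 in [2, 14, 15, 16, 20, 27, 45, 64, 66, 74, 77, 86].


Step 1: lo=0, hi=11, mid=5, val=27
Step 2: lo=6, hi=11, mid=8, val=66
Step 3: lo=9, hi=11, mid=10, val=77
Step 4: lo=11, hi=11, mid=11, val=86

Not found


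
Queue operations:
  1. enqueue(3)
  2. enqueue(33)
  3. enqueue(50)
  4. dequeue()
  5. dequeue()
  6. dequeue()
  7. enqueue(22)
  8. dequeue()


enqueue(3) -> [3]
enqueue(33) -> [3, 33]
enqueue(50) -> [3, 33, 50]
dequeue()->3, [33, 50]
dequeue()->33, [50]
dequeue()->50, []
enqueue(22) -> [22]
dequeue()->22, []

Final queue: []


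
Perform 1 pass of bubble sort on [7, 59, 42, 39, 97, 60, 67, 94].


Initial: [7, 59, 42, 39, 97, 60, 67, 94]
Pass 1: [7, 42, 39, 59, 60, 67, 94, 97] (5 swaps)

After 1 pass: [7, 42, 39, 59, 60, 67, 94, 97]


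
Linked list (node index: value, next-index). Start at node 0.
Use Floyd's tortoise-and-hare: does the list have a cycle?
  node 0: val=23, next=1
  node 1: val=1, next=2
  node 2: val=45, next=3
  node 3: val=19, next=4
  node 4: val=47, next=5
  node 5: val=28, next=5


Floyd's tortoise (slow, +1) and hare (fast, +2):
  init: slow=0, fast=0
  step 1: slow=1, fast=2
  step 2: slow=2, fast=4
  step 3: slow=3, fast=5
  step 4: slow=4, fast=5
  step 5: slow=5, fast=5
  slow == fast at node 5: cycle detected

Cycle: yes


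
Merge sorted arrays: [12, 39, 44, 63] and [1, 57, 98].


Take 1 from B
Take 12 from A
Take 39 from A
Take 44 from A
Take 57 from B
Take 63 from A

Merged: [1, 12, 39, 44, 57, 63, 98]


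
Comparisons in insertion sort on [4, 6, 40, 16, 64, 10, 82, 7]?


Algorithm: insertion sort
Input: [4, 6, 40, 16, 64, 10, 82, 7]
Sorted: [4, 6, 7, 10, 16, 40, 64, 82]

16


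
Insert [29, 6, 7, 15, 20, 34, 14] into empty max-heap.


Insert 29: [29]
Insert 6: [29, 6]
Insert 7: [29, 6, 7]
Insert 15: [29, 15, 7, 6]
Insert 20: [29, 20, 7, 6, 15]
Insert 34: [34, 20, 29, 6, 15, 7]
Insert 14: [34, 20, 29, 6, 15, 7, 14]

Final heap: [34, 20, 29, 6, 15, 7, 14]


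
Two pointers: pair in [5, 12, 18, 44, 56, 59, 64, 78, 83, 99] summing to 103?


lo=0(5)+hi=9(99)=104
lo=0(5)+hi=8(83)=88
lo=1(12)+hi=8(83)=95
lo=2(18)+hi=8(83)=101
lo=3(44)+hi=8(83)=127
lo=3(44)+hi=7(78)=122
lo=3(44)+hi=6(64)=108
lo=3(44)+hi=5(59)=103

Yes: 44+59=103


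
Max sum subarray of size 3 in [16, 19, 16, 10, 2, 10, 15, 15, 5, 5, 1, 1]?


[0:3]: 51
[1:4]: 45
[2:5]: 28
[3:6]: 22
[4:7]: 27
[5:8]: 40
[6:9]: 35
[7:10]: 25
[8:11]: 11
[9:12]: 7

Max: 51 at [0:3]


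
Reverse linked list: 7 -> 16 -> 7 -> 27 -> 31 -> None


Step 1: curr=7, set curr.next=prev(None) | reversed so far: 7
Step 2: curr=16, set curr.next=prev(7) | reversed so far: 16 -> 7
Step 3: curr=7, set curr.next=prev(16) | reversed so far: 7 -> 16 -> 7
Step 4: curr=27, set curr.next=prev(7) | reversed so far: 27 -> 7 -> 16 -> 7
Step 5: curr=31, set curr.next=prev(27) | reversed so far: 31 -> 27 -> 7 -> 16 -> 7

31 -> 27 -> 7 -> 16 -> 7 -> None


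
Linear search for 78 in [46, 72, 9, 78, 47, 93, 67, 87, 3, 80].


i=0: 46!=78
i=1: 72!=78
i=2: 9!=78
i=3: 78==78 found!

Found at 3, 4 comps


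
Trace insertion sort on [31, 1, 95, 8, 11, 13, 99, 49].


Initial: [31, 1, 95, 8, 11, 13, 99, 49]
Insert 1: [1, 31, 95, 8, 11, 13, 99, 49]
Insert 95: [1, 31, 95, 8, 11, 13, 99, 49]
Insert 8: [1, 8, 31, 95, 11, 13, 99, 49]
Insert 11: [1, 8, 11, 31, 95, 13, 99, 49]
Insert 13: [1, 8, 11, 13, 31, 95, 99, 49]
Insert 99: [1, 8, 11, 13, 31, 95, 99, 49]
Insert 49: [1, 8, 11, 13, 31, 49, 95, 99]

Sorted: [1, 8, 11, 13, 31, 49, 95, 99]


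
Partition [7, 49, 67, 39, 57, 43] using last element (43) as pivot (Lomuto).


Pivot: 43
  7 <= 43: advance i (no swap)
  39 <= 43: swap -> [7, 39, 67, 49, 57, 43]
Place pivot at 2: [7, 39, 43, 49, 57, 67]

Partitioned: [7, 39, 43, 49, 57, 67]


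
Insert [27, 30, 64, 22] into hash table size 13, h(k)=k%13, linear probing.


Insert 27: h=1 -> slot 1
Insert 30: h=4 -> slot 4
Insert 64: h=12 -> slot 12
Insert 22: h=9 -> slot 9

Table: [None, 27, None, None, 30, None, None, None, None, 22, None, None, 64]


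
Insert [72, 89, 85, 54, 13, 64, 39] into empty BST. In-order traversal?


Insert 72: root
Insert 89: R from 72
Insert 85: R from 72 -> L from 89
Insert 54: L from 72
Insert 13: L from 72 -> L from 54
Insert 64: L from 72 -> R from 54
Insert 39: L from 72 -> L from 54 -> R from 13

In-order: [13, 39, 54, 64, 72, 85, 89]


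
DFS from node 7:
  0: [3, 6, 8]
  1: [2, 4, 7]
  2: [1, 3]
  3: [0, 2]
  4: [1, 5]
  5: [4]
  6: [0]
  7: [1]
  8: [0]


Visit 7, push [1]
Visit 1, push [4, 2]
Visit 2, push [3]
Visit 3, push [0]
Visit 0, push [8, 6]
Visit 6, push []
Visit 8, push []
Visit 4, push [5]
Visit 5, push []

DFS order: [7, 1, 2, 3, 0, 6, 8, 4, 5]


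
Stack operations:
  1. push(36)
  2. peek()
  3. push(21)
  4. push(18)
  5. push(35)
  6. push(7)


push(36) -> [36]
peek()->36
push(21) -> [36, 21]
push(18) -> [36, 21, 18]
push(35) -> [36, 21, 18, 35]
push(7) -> [36, 21, 18, 35, 7]

Final stack: [36, 21, 18, 35, 7]


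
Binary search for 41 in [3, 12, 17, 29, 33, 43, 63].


Step 1: lo=0, hi=6, mid=3, val=29
Step 2: lo=4, hi=6, mid=5, val=43
Step 3: lo=4, hi=4, mid=4, val=33

Not found


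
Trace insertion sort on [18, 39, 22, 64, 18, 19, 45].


Initial: [18, 39, 22, 64, 18, 19, 45]
Insert 39: [18, 39, 22, 64, 18, 19, 45]
Insert 22: [18, 22, 39, 64, 18, 19, 45]
Insert 64: [18, 22, 39, 64, 18, 19, 45]
Insert 18: [18, 18, 22, 39, 64, 19, 45]
Insert 19: [18, 18, 19, 22, 39, 64, 45]
Insert 45: [18, 18, 19, 22, 39, 45, 64]

Sorted: [18, 18, 19, 22, 39, 45, 64]


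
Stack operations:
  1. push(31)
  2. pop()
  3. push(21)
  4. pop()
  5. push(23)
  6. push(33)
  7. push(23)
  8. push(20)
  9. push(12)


push(31) -> [31]
pop()->31, []
push(21) -> [21]
pop()->21, []
push(23) -> [23]
push(33) -> [23, 33]
push(23) -> [23, 33, 23]
push(20) -> [23, 33, 23, 20]
push(12) -> [23, 33, 23, 20, 12]

Final stack: [23, 33, 23, 20, 12]


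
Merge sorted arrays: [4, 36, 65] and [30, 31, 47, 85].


Take 4 from A
Take 30 from B
Take 31 from B
Take 36 from A
Take 47 from B
Take 65 from A

Merged: [4, 30, 31, 36, 47, 65, 85]


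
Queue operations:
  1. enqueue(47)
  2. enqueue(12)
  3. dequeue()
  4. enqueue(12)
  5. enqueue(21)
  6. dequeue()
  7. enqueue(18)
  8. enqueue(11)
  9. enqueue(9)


enqueue(47) -> [47]
enqueue(12) -> [47, 12]
dequeue()->47, [12]
enqueue(12) -> [12, 12]
enqueue(21) -> [12, 12, 21]
dequeue()->12, [12, 21]
enqueue(18) -> [12, 21, 18]
enqueue(11) -> [12, 21, 18, 11]
enqueue(9) -> [12, 21, 18, 11, 9]

Final queue: [12, 21, 18, 11, 9]


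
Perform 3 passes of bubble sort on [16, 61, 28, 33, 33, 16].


Initial: [16, 61, 28, 33, 33, 16]
Pass 1: [16, 28, 33, 33, 16, 61] (4 swaps)
Pass 2: [16, 28, 33, 16, 33, 61] (1 swaps)
Pass 3: [16, 28, 16, 33, 33, 61] (1 swaps)

After 3 passes: [16, 28, 16, 33, 33, 61]


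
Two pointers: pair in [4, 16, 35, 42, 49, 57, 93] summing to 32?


lo=0(4)+hi=6(93)=97
lo=0(4)+hi=5(57)=61
lo=0(4)+hi=4(49)=53
lo=0(4)+hi=3(42)=46
lo=0(4)+hi=2(35)=39
lo=0(4)+hi=1(16)=20

No pair found


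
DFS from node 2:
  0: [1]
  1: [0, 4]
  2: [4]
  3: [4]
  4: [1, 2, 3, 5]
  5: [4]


Visit 2, push [4]
Visit 4, push [5, 3, 1]
Visit 1, push [0]
Visit 0, push []
Visit 3, push []
Visit 5, push []

DFS order: [2, 4, 1, 0, 3, 5]


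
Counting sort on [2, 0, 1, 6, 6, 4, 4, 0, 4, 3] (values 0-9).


Input: [2, 0, 1, 6, 6, 4, 4, 0, 4, 3]
Counts: [2, 1, 1, 1, 3, 0, 2, 0, 0, 0]

Sorted: [0, 0, 1, 2, 3, 4, 4, 4, 6, 6]


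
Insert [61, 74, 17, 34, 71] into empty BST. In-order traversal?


Insert 61: root
Insert 74: R from 61
Insert 17: L from 61
Insert 34: L from 61 -> R from 17
Insert 71: R from 61 -> L from 74

In-order: [17, 34, 61, 71, 74]


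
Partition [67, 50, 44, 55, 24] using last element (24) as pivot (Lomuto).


Pivot: 24
Place pivot at 0: [24, 50, 44, 55, 67]

Partitioned: [24, 50, 44, 55, 67]


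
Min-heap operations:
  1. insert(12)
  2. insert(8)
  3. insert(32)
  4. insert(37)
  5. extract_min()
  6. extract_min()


insert(12) -> [12]
insert(8) -> [8, 12]
insert(32) -> [8, 12, 32]
insert(37) -> [8, 12, 32, 37]
extract_min()->8, [12, 37, 32]
extract_min()->12, [32, 37]

Final heap: [32, 37]


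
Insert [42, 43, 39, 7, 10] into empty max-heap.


Insert 42: [42]
Insert 43: [43, 42]
Insert 39: [43, 42, 39]
Insert 7: [43, 42, 39, 7]
Insert 10: [43, 42, 39, 7, 10]

Final heap: [43, 42, 39, 7, 10]


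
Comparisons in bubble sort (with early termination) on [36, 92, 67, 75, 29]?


Algorithm: bubble sort (with early termination)
Input: [36, 92, 67, 75, 29]
Sorted: [29, 36, 67, 75, 92]

10


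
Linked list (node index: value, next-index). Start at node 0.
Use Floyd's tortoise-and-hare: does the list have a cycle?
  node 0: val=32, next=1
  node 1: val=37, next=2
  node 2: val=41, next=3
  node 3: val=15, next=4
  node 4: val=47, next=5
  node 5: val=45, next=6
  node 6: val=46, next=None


Floyd's tortoise (slow, +1) and hare (fast, +2):
  init: slow=0, fast=0
  step 1: slow=1, fast=2
  step 2: slow=2, fast=4
  step 3: slow=3, fast=6
  step 4: fast -> None, no cycle

Cycle: no


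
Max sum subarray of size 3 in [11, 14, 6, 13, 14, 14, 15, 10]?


[0:3]: 31
[1:4]: 33
[2:5]: 33
[3:6]: 41
[4:7]: 43
[5:8]: 39

Max: 43 at [4:7]


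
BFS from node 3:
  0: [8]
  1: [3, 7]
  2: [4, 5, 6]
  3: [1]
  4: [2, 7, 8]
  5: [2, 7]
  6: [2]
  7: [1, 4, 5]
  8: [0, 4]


Visit 3, enqueue [1]
Visit 1, enqueue [7]
Visit 7, enqueue [4, 5]
Visit 4, enqueue [2, 8]
Visit 5, enqueue []
Visit 2, enqueue [6]
Visit 8, enqueue [0]
Visit 6, enqueue []
Visit 0, enqueue []

BFS order: [3, 1, 7, 4, 5, 2, 8, 6, 0]


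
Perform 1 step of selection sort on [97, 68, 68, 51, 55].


Initial: [97, 68, 68, 51, 55]
Step 1: min=51 at 3
  Swap: [51, 68, 68, 97, 55]

After 1 step: [51, 68, 68, 97, 55]


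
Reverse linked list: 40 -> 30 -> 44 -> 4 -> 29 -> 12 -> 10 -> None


Step 1: curr=40, set curr.next=prev(None) | reversed so far: 40
Step 2: curr=30, set curr.next=prev(40) | reversed so far: 30 -> 40
Step 3: curr=44, set curr.next=prev(30) | reversed so far: 44 -> 30 -> 40
Step 4: curr=4, set curr.next=prev(44) | reversed so far: 4 -> 44 -> 30 -> 40
Step 5: curr=29, set curr.next=prev(4) | reversed so far: 29 -> 4 -> 44 -> 30 -> 40
Step 6: curr=12, set curr.next=prev(29) | reversed so far: 12 -> 29 -> 4 -> 44 -> 30 -> 40
Step 7: curr=10, set curr.next=prev(12) | reversed so far: 10 -> 12 -> 29 -> 4 -> 44 -> 30 -> 40

10 -> 12 -> 29 -> 4 -> 44 -> 30 -> 40 -> None


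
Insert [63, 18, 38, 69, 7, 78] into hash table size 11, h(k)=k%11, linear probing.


Insert 63: h=8 -> slot 8
Insert 18: h=7 -> slot 7
Insert 38: h=5 -> slot 5
Insert 69: h=3 -> slot 3
Insert 7: h=7, 2 probes -> slot 9
Insert 78: h=1 -> slot 1

Table: [None, 78, None, 69, None, 38, None, 18, 63, 7, None]


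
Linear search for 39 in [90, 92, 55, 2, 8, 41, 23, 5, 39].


i=0: 90!=39
i=1: 92!=39
i=2: 55!=39
i=3: 2!=39
i=4: 8!=39
i=5: 41!=39
i=6: 23!=39
i=7: 5!=39
i=8: 39==39 found!

Found at 8, 9 comps


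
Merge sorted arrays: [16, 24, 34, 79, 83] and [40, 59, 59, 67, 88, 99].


Take 16 from A
Take 24 from A
Take 34 from A
Take 40 from B
Take 59 from B
Take 59 from B
Take 67 from B
Take 79 from A
Take 83 from A

Merged: [16, 24, 34, 40, 59, 59, 67, 79, 83, 88, 99]


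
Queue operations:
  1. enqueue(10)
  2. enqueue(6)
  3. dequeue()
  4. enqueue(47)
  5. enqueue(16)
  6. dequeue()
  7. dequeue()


enqueue(10) -> [10]
enqueue(6) -> [10, 6]
dequeue()->10, [6]
enqueue(47) -> [6, 47]
enqueue(16) -> [6, 47, 16]
dequeue()->6, [47, 16]
dequeue()->47, [16]

Final queue: [16]


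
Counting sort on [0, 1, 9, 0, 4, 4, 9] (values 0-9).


Input: [0, 1, 9, 0, 4, 4, 9]
Counts: [2, 1, 0, 0, 2, 0, 0, 0, 0, 2]

Sorted: [0, 0, 1, 4, 4, 9, 9]


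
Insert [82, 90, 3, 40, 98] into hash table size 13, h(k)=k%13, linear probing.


Insert 82: h=4 -> slot 4
Insert 90: h=12 -> slot 12
Insert 3: h=3 -> slot 3
Insert 40: h=1 -> slot 1
Insert 98: h=7 -> slot 7

Table: [None, 40, None, 3, 82, None, None, 98, None, None, None, None, 90]


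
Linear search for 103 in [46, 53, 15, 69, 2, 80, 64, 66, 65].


i=0: 46!=103
i=1: 53!=103
i=2: 15!=103
i=3: 69!=103
i=4: 2!=103
i=5: 80!=103
i=6: 64!=103
i=7: 66!=103
i=8: 65!=103

Not found, 9 comps


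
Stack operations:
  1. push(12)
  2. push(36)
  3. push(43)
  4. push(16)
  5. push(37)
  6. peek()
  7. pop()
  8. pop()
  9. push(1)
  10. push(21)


push(12) -> [12]
push(36) -> [12, 36]
push(43) -> [12, 36, 43]
push(16) -> [12, 36, 43, 16]
push(37) -> [12, 36, 43, 16, 37]
peek()->37
pop()->37, [12, 36, 43, 16]
pop()->16, [12, 36, 43]
push(1) -> [12, 36, 43, 1]
push(21) -> [12, 36, 43, 1, 21]

Final stack: [12, 36, 43, 1, 21]


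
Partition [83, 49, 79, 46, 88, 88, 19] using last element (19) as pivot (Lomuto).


Pivot: 19
Place pivot at 0: [19, 49, 79, 46, 88, 88, 83]

Partitioned: [19, 49, 79, 46, 88, 88, 83]


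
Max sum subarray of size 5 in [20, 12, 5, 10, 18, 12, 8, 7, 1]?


[0:5]: 65
[1:6]: 57
[2:7]: 53
[3:8]: 55
[4:9]: 46

Max: 65 at [0:5]


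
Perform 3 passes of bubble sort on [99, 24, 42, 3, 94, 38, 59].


Initial: [99, 24, 42, 3, 94, 38, 59]
Pass 1: [24, 42, 3, 94, 38, 59, 99] (6 swaps)
Pass 2: [24, 3, 42, 38, 59, 94, 99] (3 swaps)
Pass 3: [3, 24, 38, 42, 59, 94, 99] (2 swaps)

After 3 passes: [3, 24, 38, 42, 59, 94, 99]


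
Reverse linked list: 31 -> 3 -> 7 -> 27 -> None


Step 1: curr=31, set curr.next=prev(None) | reversed so far: 31
Step 2: curr=3, set curr.next=prev(31) | reversed so far: 3 -> 31
Step 3: curr=7, set curr.next=prev(3) | reversed so far: 7 -> 3 -> 31
Step 4: curr=27, set curr.next=prev(7) | reversed so far: 27 -> 7 -> 3 -> 31

27 -> 7 -> 3 -> 31 -> None


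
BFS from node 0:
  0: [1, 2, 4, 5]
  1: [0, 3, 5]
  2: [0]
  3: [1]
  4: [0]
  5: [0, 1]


Visit 0, enqueue [1, 2, 4, 5]
Visit 1, enqueue [3]
Visit 2, enqueue []
Visit 4, enqueue []
Visit 5, enqueue []
Visit 3, enqueue []

BFS order: [0, 1, 2, 4, 5, 3]


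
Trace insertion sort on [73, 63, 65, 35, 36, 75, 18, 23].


Initial: [73, 63, 65, 35, 36, 75, 18, 23]
Insert 63: [63, 73, 65, 35, 36, 75, 18, 23]
Insert 65: [63, 65, 73, 35, 36, 75, 18, 23]
Insert 35: [35, 63, 65, 73, 36, 75, 18, 23]
Insert 36: [35, 36, 63, 65, 73, 75, 18, 23]
Insert 75: [35, 36, 63, 65, 73, 75, 18, 23]
Insert 18: [18, 35, 36, 63, 65, 73, 75, 23]
Insert 23: [18, 23, 35, 36, 63, 65, 73, 75]

Sorted: [18, 23, 35, 36, 63, 65, 73, 75]


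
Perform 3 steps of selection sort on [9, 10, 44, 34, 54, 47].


Initial: [9, 10, 44, 34, 54, 47]
Step 1: min=9 at 0
  Swap: [9, 10, 44, 34, 54, 47]
Step 2: min=10 at 1
  Swap: [9, 10, 44, 34, 54, 47]
Step 3: min=34 at 3
  Swap: [9, 10, 34, 44, 54, 47]

After 3 steps: [9, 10, 34, 44, 54, 47]


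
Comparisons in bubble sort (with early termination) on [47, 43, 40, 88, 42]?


Algorithm: bubble sort (with early termination)
Input: [47, 43, 40, 88, 42]
Sorted: [40, 42, 43, 47, 88]

10


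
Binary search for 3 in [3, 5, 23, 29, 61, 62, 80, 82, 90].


Step 1: lo=0, hi=8, mid=4, val=61
Step 2: lo=0, hi=3, mid=1, val=5
Step 3: lo=0, hi=0, mid=0, val=3

Found at index 0


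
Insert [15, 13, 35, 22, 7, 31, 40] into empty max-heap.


Insert 15: [15]
Insert 13: [15, 13]
Insert 35: [35, 13, 15]
Insert 22: [35, 22, 15, 13]
Insert 7: [35, 22, 15, 13, 7]
Insert 31: [35, 22, 31, 13, 7, 15]
Insert 40: [40, 22, 35, 13, 7, 15, 31]

Final heap: [40, 22, 35, 13, 7, 15, 31]


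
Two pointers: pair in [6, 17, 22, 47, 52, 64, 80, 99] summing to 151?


lo=0(6)+hi=7(99)=105
lo=1(17)+hi=7(99)=116
lo=2(22)+hi=7(99)=121
lo=3(47)+hi=7(99)=146
lo=4(52)+hi=7(99)=151

Yes: 52+99=151


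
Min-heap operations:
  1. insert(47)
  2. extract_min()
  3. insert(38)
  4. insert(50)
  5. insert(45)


insert(47) -> [47]
extract_min()->47, []
insert(38) -> [38]
insert(50) -> [38, 50]
insert(45) -> [38, 50, 45]

Final heap: [38, 50, 45]


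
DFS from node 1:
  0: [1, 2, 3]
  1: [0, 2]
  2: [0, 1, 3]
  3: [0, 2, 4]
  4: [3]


Visit 1, push [2, 0]
Visit 0, push [3, 2]
Visit 2, push [3]
Visit 3, push [4]
Visit 4, push []

DFS order: [1, 0, 2, 3, 4]


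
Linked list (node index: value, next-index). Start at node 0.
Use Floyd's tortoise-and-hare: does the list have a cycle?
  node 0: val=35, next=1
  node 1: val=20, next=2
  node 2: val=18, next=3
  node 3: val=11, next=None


Floyd's tortoise (slow, +1) and hare (fast, +2):
  init: slow=0, fast=0
  step 1: slow=1, fast=2
  step 2: fast 2->3->None, no cycle

Cycle: no


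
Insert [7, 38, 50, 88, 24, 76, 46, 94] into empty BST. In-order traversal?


Insert 7: root
Insert 38: R from 7
Insert 50: R from 7 -> R from 38
Insert 88: R from 7 -> R from 38 -> R from 50
Insert 24: R from 7 -> L from 38
Insert 76: R from 7 -> R from 38 -> R from 50 -> L from 88
Insert 46: R from 7 -> R from 38 -> L from 50
Insert 94: R from 7 -> R from 38 -> R from 50 -> R from 88

In-order: [7, 24, 38, 46, 50, 76, 88, 94]


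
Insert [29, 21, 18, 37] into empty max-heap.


Insert 29: [29]
Insert 21: [29, 21]
Insert 18: [29, 21, 18]
Insert 37: [37, 29, 18, 21]

Final heap: [37, 29, 18, 21]


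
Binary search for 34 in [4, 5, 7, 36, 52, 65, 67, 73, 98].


Step 1: lo=0, hi=8, mid=4, val=52
Step 2: lo=0, hi=3, mid=1, val=5
Step 3: lo=2, hi=3, mid=2, val=7
Step 4: lo=3, hi=3, mid=3, val=36

Not found


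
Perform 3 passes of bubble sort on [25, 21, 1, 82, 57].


Initial: [25, 21, 1, 82, 57]
Pass 1: [21, 1, 25, 57, 82] (3 swaps)
Pass 2: [1, 21, 25, 57, 82] (1 swaps)
Pass 3: [1, 21, 25, 57, 82] (0 swaps)

After 3 passes: [1, 21, 25, 57, 82]


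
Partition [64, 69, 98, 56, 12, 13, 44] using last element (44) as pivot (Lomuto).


Pivot: 44
  12 <= 44: swap -> [12, 69, 98, 56, 64, 13, 44]
  13 <= 44: swap -> [12, 13, 98, 56, 64, 69, 44]
Place pivot at 2: [12, 13, 44, 56, 64, 69, 98]

Partitioned: [12, 13, 44, 56, 64, 69, 98]


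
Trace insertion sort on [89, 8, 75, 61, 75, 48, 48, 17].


Initial: [89, 8, 75, 61, 75, 48, 48, 17]
Insert 8: [8, 89, 75, 61, 75, 48, 48, 17]
Insert 75: [8, 75, 89, 61, 75, 48, 48, 17]
Insert 61: [8, 61, 75, 89, 75, 48, 48, 17]
Insert 75: [8, 61, 75, 75, 89, 48, 48, 17]
Insert 48: [8, 48, 61, 75, 75, 89, 48, 17]
Insert 48: [8, 48, 48, 61, 75, 75, 89, 17]
Insert 17: [8, 17, 48, 48, 61, 75, 75, 89]

Sorted: [8, 17, 48, 48, 61, 75, 75, 89]


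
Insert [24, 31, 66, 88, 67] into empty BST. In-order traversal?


Insert 24: root
Insert 31: R from 24
Insert 66: R from 24 -> R from 31
Insert 88: R from 24 -> R from 31 -> R from 66
Insert 67: R from 24 -> R from 31 -> R from 66 -> L from 88

In-order: [24, 31, 66, 67, 88]


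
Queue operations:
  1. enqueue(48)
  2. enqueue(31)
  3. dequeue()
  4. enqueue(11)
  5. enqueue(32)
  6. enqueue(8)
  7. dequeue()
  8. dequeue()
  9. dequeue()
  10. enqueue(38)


enqueue(48) -> [48]
enqueue(31) -> [48, 31]
dequeue()->48, [31]
enqueue(11) -> [31, 11]
enqueue(32) -> [31, 11, 32]
enqueue(8) -> [31, 11, 32, 8]
dequeue()->31, [11, 32, 8]
dequeue()->11, [32, 8]
dequeue()->32, [8]
enqueue(38) -> [8, 38]

Final queue: [8, 38]


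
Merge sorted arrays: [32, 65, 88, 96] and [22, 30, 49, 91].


Take 22 from B
Take 30 from B
Take 32 from A
Take 49 from B
Take 65 from A
Take 88 from A
Take 91 from B

Merged: [22, 30, 32, 49, 65, 88, 91, 96]


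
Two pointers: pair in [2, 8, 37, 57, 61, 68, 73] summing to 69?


lo=0(2)+hi=6(73)=75
lo=0(2)+hi=5(68)=70
lo=0(2)+hi=4(61)=63
lo=1(8)+hi=4(61)=69

Yes: 8+61=69


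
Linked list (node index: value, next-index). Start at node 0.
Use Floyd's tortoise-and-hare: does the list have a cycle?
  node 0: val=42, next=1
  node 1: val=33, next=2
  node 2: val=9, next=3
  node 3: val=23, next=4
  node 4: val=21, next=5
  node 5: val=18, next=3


Floyd's tortoise (slow, +1) and hare (fast, +2):
  init: slow=0, fast=0
  step 1: slow=1, fast=2
  step 2: slow=2, fast=4
  step 3: slow=3, fast=3
  slow == fast at node 3: cycle detected

Cycle: yes


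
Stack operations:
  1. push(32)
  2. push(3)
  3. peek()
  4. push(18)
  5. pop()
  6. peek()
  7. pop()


push(32) -> [32]
push(3) -> [32, 3]
peek()->3
push(18) -> [32, 3, 18]
pop()->18, [32, 3]
peek()->3
pop()->3, [32]

Final stack: [32]


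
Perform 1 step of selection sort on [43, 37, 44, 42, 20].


Initial: [43, 37, 44, 42, 20]
Step 1: min=20 at 4
  Swap: [20, 37, 44, 42, 43]

After 1 step: [20, 37, 44, 42, 43]


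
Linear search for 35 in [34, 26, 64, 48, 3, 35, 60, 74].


i=0: 34!=35
i=1: 26!=35
i=2: 64!=35
i=3: 48!=35
i=4: 3!=35
i=5: 35==35 found!

Found at 5, 6 comps


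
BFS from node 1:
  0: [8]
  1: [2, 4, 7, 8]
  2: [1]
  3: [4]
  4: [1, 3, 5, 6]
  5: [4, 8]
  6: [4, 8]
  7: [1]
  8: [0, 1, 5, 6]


Visit 1, enqueue [2, 4, 7, 8]
Visit 2, enqueue []
Visit 4, enqueue [3, 5, 6]
Visit 7, enqueue []
Visit 8, enqueue [0]
Visit 3, enqueue []
Visit 5, enqueue []
Visit 6, enqueue []
Visit 0, enqueue []

BFS order: [1, 2, 4, 7, 8, 3, 5, 6, 0]


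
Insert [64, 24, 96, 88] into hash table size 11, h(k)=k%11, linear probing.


Insert 64: h=9 -> slot 9
Insert 24: h=2 -> slot 2
Insert 96: h=8 -> slot 8
Insert 88: h=0 -> slot 0

Table: [88, None, 24, None, None, None, None, None, 96, 64, None]


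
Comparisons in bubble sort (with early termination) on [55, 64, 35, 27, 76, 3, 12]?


Algorithm: bubble sort (with early termination)
Input: [55, 64, 35, 27, 76, 3, 12]
Sorted: [3, 12, 27, 35, 55, 64, 76]

21


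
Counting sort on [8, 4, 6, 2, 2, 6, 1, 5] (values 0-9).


Input: [8, 4, 6, 2, 2, 6, 1, 5]
Counts: [0, 1, 2, 0, 1, 1, 2, 0, 1, 0]

Sorted: [1, 2, 2, 4, 5, 6, 6, 8]


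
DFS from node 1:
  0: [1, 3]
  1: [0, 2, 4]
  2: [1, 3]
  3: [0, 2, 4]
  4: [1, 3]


Visit 1, push [4, 2, 0]
Visit 0, push [3]
Visit 3, push [4, 2]
Visit 2, push []
Visit 4, push []

DFS order: [1, 0, 3, 2, 4]


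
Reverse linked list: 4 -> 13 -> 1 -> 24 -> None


Step 1: curr=4, set curr.next=prev(None) | reversed so far: 4
Step 2: curr=13, set curr.next=prev(4) | reversed so far: 13 -> 4
Step 3: curr=1, set curr.next=prev(13) | reversed so far: 1 -> 13 -> 4
Step 4: curr=24, set curr.next=prev(1) | reversed so far: 24 -> 1 -> 13 -> 4

24 -> 1 -> 13 -> 4 -> None


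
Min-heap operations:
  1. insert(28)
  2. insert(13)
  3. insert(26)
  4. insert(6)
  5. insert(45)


insert(28) -> [28]
insert(13) -> [13, 28]
insert(26) -> [13, 28, 26]
insert(6) -> [6, 13, 26, 28]
insert(45) -> [6, 13, 26, 28, 45]

Final heap: [6, 13, 26, 28, 45]


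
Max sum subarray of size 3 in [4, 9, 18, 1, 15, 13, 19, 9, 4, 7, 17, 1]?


[0:3]: 31
[1:4]: 28
[2:5]: 34
[3:6]: 29
[4:7]: 47
[5:8]: 41
[6:9]: 32
[7:10]: 20
[8:11]: 28
[9:12]: 25

Max: 47 at [4:7]


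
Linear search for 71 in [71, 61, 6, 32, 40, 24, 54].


i=0: 71==71 found!

Found at 0, 1 comps


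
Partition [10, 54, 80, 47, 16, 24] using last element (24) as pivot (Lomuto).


Pivot: 24
  10 <= 24: advance i (no swap)
  16 <= 24: swap -> [10, 16, 80, 47, 54, 24]
Place pivot at 2: [10, 16, 24, 47, 54, 80]

Partitioned: [10, 16, 24, 47, 54, 80]


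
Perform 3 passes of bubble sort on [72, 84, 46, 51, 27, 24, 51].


Initial: [72, 84, 46, 51, 27, 24, 51]
Pass 1: [72, 46, 51, 27, 24, 51, 84] (5 swaps)
Pass 2: [46, 51, 27, 24, 51, 72, 84] (5 swaps)
Pass 3: [46, 27, 24, 51, 51, 72, 84] (2 swaps)

After 3 passes: [46, 27, 24, 51, 51, 72, 84]


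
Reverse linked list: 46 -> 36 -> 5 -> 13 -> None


Step 1: curr=46, set curr.next=prev(None) | reversed so far: 46
Step 2: curr=36, set curr.next=prev(46) | reversed so far: 36 -> 46
Step 3: curr=5, set curr.next=prev(36) | reversed so far: 5 -> 36 -> 46
Step 4: curr=13, set curr.next=prev(5) | reversed so far: 13 -> 5 -> 36 -> 46

13 -> 5 -> 36 -> 46 -> None


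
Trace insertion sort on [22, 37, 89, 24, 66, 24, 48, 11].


Initial: [22, 37, 89, 24, 66, 24, 48, 11]
Insert 37: [22, 37, 89, 24, 66, 24, 48, 11]
Insert 89: [22, 37, 89, 24, 66, 24, 48, 11]
Insert 24: [22, 24, 37, 89, 66, 24, 48, 11]
Insert 66: [22, 24, 37, 66, 89, 24, 48, 11]
Insert 24: [22, 24, 24, 37, 66, 89, 48, 11]
Insert 48: [22, 24, 24, 37, 48, 66, 89, 11]
Insert 11: [11, 22, 24, 24, 37, 48, 66, 89]

Sorted: [11, 22, 24, 24, 37, 48, 66, 89]


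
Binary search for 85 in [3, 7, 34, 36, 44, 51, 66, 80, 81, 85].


Step 1: lo=0, hi=9, mid=4, val=44
Step 2: lo=5, hi=9, mid=7, val=80
Step 3: lo=8, hi=9, mid=8, val=81
Step 4: lo=9, hi=9, mid=9, val=85

Found at index 9


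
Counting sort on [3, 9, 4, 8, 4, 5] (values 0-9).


Input: [3, 9, 4, 8, 4, 5]
Counts: [0, 0, 0, 1, 2, 1, 0, 0, 1, 1]

Sorted: [3, 4, 4, 5, 8, 9]


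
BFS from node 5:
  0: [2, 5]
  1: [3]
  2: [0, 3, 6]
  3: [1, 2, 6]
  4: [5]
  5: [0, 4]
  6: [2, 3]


Visit 5, enqueue [0, 4]
Visit 0, enqueue [2]
Visit 4, enqueue []
Visit 2, enqueue [3, 6]
Visit 3, enqueue [1]
Visit 6, enqueue []
Visit 1, enqueue []

BFS order: [5, 0, 4, 2, 3, 6, 1]


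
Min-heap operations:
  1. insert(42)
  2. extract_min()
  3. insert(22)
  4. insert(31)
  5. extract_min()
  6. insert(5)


insert(42) -> [42]
extract_min()->42, []
insert(22) -> [22]
insert(31) -> [22, 31]
extract_min()->22, [31]
insert(5) -> [5, 31]

Final heap: [5, 31]


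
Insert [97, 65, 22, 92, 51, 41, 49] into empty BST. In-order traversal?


Insert 97: root
Insert 65: L from 97
Insert 22: L from 97 -> L from 65
Insert 92: L from 97 -> R from 65
Insert 51: L from 97 -> L from 65 -> R from 22
Insert 41: L from 97 -> L from 65 -> R from 22 -> L from 51
Insert 49: L from 97 -> L from 65 -> R from 22 -> L from 51 -> R from 41

In-order: [22, 41, 49, 51, 65, 92, 97]


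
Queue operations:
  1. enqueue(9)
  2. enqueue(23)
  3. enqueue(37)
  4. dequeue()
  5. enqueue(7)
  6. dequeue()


enqueue(9) -> [9]
enqueue(23) -> [9, 23]
enqueue(37) -> [9, 23, 37]
dequeue()->9, [23, 37]
enqueue(7) -> [23, 37, 7]
dequeue()->23, [37, 7]

Final queue: [37, 7]


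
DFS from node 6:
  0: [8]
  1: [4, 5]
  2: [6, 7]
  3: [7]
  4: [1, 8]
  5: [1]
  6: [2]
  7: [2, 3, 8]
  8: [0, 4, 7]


Visit 6, push [2]
Visit 2, push [7]
Visit 7, push [8, 3]
Visit 3, push []
Visit 8, push [4, 0]
Visit 0, push []
Visit 4, push [1]
Visit 1, push [5]
Visit 5, push []

DFS order: [6, 2, 7, 3, 8, 0, 4, 1, 5]


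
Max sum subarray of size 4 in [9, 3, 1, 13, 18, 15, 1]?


[0:4]: 26
[1:5]: 35
[2:6]: 47
[3:7]: 47

Max: 47 at [2:6]


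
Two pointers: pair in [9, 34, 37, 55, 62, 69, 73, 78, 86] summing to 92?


lo=0(9)+hi=8(86)=95
lo=0(9)+hi=7(78)=87
lo=1(34)+hi=7(78)=112
lo=1(34)+hi=6(73)=107
lo=1(34)+hi=5(69)=103
lo=1(34)+hi=4(62)=96
lo=1(34)+hi=3(55)=89
lo=2(37)+hi=3(55)=92

Yes: 37+55=92


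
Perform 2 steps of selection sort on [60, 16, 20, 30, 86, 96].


Initial: [60, 16, 20, 30, 86, 96]
Step 1: min=16 at 1
  Swap: [16, 60, 20, 30, 86, 96]
Step 2: min=20 at 2
  Swap: [16, 20, 60, 30, 86, 96]

After 2 steps: [16, 20, 60, 30, 86, 96]


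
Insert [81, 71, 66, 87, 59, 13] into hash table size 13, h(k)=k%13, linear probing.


Insert 81: h=3 -> slot 3
Insert 71: h=6 -> slot 6
Insert 66: h=1 -> slot 1
Insert 87: h=9 -> slot 9
Insert 59: h=7 -> slot 7
Insert 13: h=0 -> slot 0

Table: [13, 66, None, 81, None, None, 71, 59, None, 87, None, None, None]
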